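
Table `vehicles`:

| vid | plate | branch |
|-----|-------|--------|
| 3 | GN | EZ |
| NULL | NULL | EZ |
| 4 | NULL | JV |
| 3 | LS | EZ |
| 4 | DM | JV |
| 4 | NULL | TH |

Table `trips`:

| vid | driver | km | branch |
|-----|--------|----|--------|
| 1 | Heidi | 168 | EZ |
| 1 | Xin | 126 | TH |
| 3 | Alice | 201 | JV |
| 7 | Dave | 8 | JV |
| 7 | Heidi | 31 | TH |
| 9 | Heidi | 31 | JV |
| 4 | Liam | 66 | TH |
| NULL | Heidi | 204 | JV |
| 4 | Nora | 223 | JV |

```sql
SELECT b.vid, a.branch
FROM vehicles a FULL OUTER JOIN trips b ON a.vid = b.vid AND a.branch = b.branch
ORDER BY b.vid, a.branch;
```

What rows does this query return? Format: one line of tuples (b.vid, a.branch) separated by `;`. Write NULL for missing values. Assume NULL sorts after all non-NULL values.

FULL OUTER JOIN keeps every row from both sides; unmatched rows get NULL for the other side's columns.
Matching on a.vid = b.vid AND a.branch = b.branch. A NULL in a compared column never satisfies the condition.
- a[0] vid=3, branch=EZ → no match; kept with NULLs on the b side.
- a[1] vid=NULL, branch=EZ → no match; kept with NULLs on the b side.
- a[2] vid=4, branch=JV → 1 match(es) in b → 1 row(s).
- a[3] vid=3, branch=EZ → no match; kept with NULLs on the b side.
- a[4] vid=4, branch=JV → 1 match(es) in b → 1 row(s).
- a[5] vid=4, branch=TH → 1 match(es) in b → 1 row(s).
- 7 b row(s) had no a match → kept, a columns NULL.

(1, NULL); (1, NULL); (3, NULL); (4, JV); (4, JV); (4, TH); (7, NULL); (7, NULL); (9, NULL); (NULL, EZ); (NULL, EZ); (NULL, EZ); (NULL, NULL)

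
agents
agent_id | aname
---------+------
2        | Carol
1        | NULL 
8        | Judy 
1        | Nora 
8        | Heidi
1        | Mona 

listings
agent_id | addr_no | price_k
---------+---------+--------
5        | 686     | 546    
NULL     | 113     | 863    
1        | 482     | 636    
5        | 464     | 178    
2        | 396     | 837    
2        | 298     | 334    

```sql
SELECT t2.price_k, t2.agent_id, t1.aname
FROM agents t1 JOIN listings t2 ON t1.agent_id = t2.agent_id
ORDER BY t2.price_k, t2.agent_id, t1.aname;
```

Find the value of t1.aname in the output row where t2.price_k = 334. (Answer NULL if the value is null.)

INNER JOIN keeps only pairs where the ON condition holds.
Matching on t1.agent_id = t2.agent_id. A NULL in a compared column never satisfies the condition.
- t1 (agent_id=2) pairs with 2 row(s) of t2.
- t1 (agent_id=1) pairs with 1 row(s) of t2.
- t1 (agent_id=8) has no partner → excluded.
- t1 (agent_id=1) pairs with 1 row(s) of t2.
- t1 (agent_id=8) has no partner → excluded.
- t1 (agent_id=1) pairs with 1 row(s) of t2.

Carol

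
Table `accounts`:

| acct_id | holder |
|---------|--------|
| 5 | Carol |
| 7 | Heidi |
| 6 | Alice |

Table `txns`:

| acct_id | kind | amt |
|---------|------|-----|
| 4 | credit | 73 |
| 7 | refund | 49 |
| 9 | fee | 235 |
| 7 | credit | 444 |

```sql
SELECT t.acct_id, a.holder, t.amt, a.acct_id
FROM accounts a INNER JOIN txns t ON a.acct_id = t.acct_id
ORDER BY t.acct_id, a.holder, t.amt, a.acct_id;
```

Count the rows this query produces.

2

INNER JOIN keeps only pairs where the ON condition holds.
Matching on a.acct_id = t.acct_id.
Matched pairs: 2.
Total: 2 rows.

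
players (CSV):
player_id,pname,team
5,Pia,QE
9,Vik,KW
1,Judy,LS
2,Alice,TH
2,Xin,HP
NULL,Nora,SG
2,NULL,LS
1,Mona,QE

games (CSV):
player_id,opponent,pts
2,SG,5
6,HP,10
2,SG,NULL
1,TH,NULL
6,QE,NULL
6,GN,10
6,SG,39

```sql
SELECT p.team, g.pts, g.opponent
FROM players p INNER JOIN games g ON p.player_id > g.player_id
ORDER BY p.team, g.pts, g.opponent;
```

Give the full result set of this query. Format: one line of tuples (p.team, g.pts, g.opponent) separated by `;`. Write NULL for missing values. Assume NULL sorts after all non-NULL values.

INNER JOIN keeps only pairs where the ON condition holds.
Matching on p.player_id > g.player_id. A NULL in a compared column never satisfies the condition.
- p row (player_id=5): matches 3 g row(s) → 3 output row(s).
- p row (player_id=9): matches 7 g row(s) → 7 output row(s).
- p row (player_id=1): no match → dropped.
- p row (player_id=2): matches 1 g row(s) → 1 output row(s).
- p row (player_id=2): matches 1 g row(s) → 1 output row(s).
- p row (player_id=NULL): no match → dropped.
- p row (player_id=2): matches 1 g row(s) → 1 output row(s).
- p row (player_id=1): no match → dropped.

(HP, NULL, TH); (KW, 5, SG); (KW, 10, GN); (KW, 10, HP); (KW, 39, SG); (KW, NULL, QE); (KW, NULL, SG); (KW, NULL, TH); (LS, NULL, TH); (QE, 5, SG); (QE, NULL, SG); (QE, NULL, TH); (TH, NULL, TH)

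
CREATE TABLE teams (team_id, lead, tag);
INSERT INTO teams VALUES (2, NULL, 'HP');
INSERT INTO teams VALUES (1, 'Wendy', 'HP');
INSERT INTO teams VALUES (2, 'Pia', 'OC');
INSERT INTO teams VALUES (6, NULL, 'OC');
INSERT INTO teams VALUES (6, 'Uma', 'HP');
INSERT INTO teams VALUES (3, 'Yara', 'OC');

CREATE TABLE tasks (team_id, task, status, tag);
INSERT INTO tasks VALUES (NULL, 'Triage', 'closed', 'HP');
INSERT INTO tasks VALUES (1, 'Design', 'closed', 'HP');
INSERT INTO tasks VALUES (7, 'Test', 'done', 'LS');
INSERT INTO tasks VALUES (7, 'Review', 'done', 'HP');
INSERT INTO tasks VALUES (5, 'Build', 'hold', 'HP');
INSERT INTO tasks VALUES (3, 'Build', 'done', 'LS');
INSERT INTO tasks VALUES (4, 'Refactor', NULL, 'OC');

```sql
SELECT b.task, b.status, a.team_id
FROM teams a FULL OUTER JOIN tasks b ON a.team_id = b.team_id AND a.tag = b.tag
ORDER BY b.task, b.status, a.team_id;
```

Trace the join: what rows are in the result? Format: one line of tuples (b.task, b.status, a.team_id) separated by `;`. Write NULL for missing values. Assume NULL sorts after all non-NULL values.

FULL OUTER JOIN keeps every row from both sides; unmatched rows get NULL for the other side's columns.
Matching on a.team_id = b.team_id AND a.tag = b.tag. A NULL in a compared column never satisfies the condition.
- team_id=2, tag=HP: no b row matches, row kept with b columns NULL.
- team_id=1, tag=HP: 1 matching b row(s), so 1 row(s) emitted.
- team_id=2, tag=OC: no b row matches, row kept with b columns NULL.
- team_id=6, tag=OC: no b row matches, row kept with b columns NULL.
- team_id=6, tag=HP: no b row matches, row kept with b columns NULL.
- team_id=3, tag=OC: no b row matches, row kept with b columns NULL.
- 6 row(s) from b found no a partner → padded with NULL.

(Build, done, NULL); (Build, hold, NULL); (Design, closed, 1); (Refactor, NULL, NULL); (Review, done, NULL); (Test, done, NULL); (Triage, closed, NULL); (NULL, NULL, 2); (NULL, NULL, 2); (NULL, NULL, 3); (NULL, NULL, 6); (NULL, NULL, 6)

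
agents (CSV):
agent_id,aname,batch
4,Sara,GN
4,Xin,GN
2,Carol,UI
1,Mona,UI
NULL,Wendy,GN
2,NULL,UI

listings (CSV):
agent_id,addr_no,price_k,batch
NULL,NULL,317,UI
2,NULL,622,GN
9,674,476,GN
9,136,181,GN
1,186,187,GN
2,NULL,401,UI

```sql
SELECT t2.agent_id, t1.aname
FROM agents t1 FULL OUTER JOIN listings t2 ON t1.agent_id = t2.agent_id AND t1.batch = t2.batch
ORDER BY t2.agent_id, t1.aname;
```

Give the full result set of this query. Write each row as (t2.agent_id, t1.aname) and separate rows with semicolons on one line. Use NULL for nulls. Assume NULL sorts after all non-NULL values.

(1, NULL); (2, Carol); (2, NULL); (2, NULL); (9, NULL); (9, NULL); (NULL, Mona); (NULL, Sara); (NULL, Wendy); (NULL, Xin); (NULL, NULL)

FULL OUTER JOIN keeps every row from both sides; unmatched rows get NULL for the other side's columns.
Matching on t1.agent_id = t2.agent_id AND t1.batch = t2.batch. A NULL in a compared column never satisfies the condition.
- t1[0] agent_id=4, batch=GN → no match; kept with NULLs on the t2 side.
- t1[1] agent_id=4, batch=GN → no match; kept with NULLs on the t2 side.
- t1[2] agent_id=2, batch=UI → 1 match(es) in t2 → 1 row(s).
- t1[3] agent_id=1, batch=UI → no match; kept with NULLs on the t2 side.
- t1[4] agent_id=NULL, batch=GN → no match; kept with NULLs on the t2 side.
- t1[5] agent_id=2, batch=UI → 1 match(es) in t2 → 1 row(s).
- 5 t2 row(s) had no t1 match → kept, t1 columns NULL.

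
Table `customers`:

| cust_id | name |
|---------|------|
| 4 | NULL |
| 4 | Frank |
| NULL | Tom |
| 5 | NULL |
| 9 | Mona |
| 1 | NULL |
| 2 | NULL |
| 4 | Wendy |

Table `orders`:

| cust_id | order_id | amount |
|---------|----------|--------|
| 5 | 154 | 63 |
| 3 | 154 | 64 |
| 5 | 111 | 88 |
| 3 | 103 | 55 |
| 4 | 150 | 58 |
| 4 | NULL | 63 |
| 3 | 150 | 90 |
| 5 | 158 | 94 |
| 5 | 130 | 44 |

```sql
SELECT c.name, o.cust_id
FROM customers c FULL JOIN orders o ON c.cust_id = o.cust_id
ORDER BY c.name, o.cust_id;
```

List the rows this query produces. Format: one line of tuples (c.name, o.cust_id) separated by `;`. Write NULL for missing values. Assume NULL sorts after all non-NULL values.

(Frank, 4); (Frank, 4); (Mona, NULL); (Tom, NULL); (Wendy, 4); (Wendy, 4); (NULL, 3); (NULL, 3); (NULL, 3); (NULL, 4); (NULL, 4); (NULL, 5); (NULL, 5); (NULL, 5); (NULL, 5); (NULL, NULL); (NULL, NULL)

FULL OUTER JOIN keeps every row from both sides; unmatched rows get NULL for the other side's columns.
Matching on c.cust_id = o.cust_id. A NULL in a compared column never satisfies the condition.
Matched pairs: 10; unmatched c rows kept: 4; unmatched o rows kept: 3.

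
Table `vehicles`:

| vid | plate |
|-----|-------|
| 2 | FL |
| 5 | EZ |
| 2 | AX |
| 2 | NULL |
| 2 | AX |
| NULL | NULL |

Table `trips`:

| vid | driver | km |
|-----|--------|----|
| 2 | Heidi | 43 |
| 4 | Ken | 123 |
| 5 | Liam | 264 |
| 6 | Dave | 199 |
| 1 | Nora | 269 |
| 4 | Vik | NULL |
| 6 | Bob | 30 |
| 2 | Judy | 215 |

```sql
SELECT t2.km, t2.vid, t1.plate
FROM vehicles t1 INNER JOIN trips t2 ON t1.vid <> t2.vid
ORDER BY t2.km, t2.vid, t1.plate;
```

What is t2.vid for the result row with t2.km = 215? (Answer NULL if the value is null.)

INNER JOIN keeps only pairs where the ON condition holds.
Matching on t1.vid <> t2.vid. A NULL in a compared column never satisfies the condition.
- vid=2: 6 matching t2 row(s), so 6 row(s) emitted.
- vid=5: 7 matching t2 row(s), so 7 row(s) emitted.
- vid=2: 6 matching t2 row(s), so 6 row(s) emitted.
- vid=2: 6 matching t2 row(s), so 6 row(s) emitted.
- vid=2: 6 matching t2 row(s), so 6 row(s) emitted.
- vid=NULL: no matching t2 row, dropped.

2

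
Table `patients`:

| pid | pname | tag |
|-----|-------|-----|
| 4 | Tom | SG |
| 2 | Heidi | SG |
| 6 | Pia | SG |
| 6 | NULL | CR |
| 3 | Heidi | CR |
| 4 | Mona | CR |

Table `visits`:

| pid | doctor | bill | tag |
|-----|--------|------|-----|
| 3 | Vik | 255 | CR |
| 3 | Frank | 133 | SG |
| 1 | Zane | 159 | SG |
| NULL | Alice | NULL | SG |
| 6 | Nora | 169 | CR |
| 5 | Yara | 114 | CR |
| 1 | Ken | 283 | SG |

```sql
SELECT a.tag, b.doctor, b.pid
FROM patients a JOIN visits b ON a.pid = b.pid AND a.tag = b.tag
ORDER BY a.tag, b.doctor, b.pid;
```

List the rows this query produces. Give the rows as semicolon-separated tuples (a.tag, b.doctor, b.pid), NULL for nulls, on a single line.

INNER JOIN keeps only pairs where the ON condition holds.
Matching on a.pid = b.pid AND a.tag = b.tag. A NULL in a compared column never satisfies the condition.
Matched pairs: 2.

(CR, Nora, 6); (CR, Vik, 3)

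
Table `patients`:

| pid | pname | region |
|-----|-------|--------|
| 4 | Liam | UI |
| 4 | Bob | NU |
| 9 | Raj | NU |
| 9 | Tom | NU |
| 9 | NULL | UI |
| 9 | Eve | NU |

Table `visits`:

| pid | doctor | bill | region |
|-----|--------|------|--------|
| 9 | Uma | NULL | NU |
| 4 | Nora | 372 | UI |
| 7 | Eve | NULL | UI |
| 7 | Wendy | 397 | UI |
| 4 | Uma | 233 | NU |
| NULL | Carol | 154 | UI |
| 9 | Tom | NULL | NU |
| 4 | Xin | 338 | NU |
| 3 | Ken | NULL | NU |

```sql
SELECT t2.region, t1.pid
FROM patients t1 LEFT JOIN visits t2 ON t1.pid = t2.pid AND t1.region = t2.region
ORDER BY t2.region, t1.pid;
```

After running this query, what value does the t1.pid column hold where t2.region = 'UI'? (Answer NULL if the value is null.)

LEFT JOIN keeps every row from `patients`; unmatched rows get NULL for `visits`'s columns.
Matching on t1.pid = t2.pid AND t1.region = t2.region. A NULL in a compared column never satisfies the condition.
Matched pairs: 9; unmatched t1 rows kept: 1.

4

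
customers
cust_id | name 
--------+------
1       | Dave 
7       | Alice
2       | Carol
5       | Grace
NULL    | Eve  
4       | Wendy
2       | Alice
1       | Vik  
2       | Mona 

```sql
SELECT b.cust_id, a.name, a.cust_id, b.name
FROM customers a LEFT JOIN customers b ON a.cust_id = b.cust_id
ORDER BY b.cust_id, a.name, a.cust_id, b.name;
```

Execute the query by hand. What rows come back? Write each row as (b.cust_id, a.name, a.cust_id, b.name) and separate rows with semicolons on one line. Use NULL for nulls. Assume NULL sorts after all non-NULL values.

LEFT JOIN keeps every row from `customers a`; unmatched rows get NULL for `customers b`'s columns.
Matching on a.cust_id = b.cust_id. A NULL in a compared column never satisfies the condition.
- a row (cust_id=1): matches 2 b row(s) → 2 output row(s).
- a row (cust_id=7): matches 1 b row(s) → 1 output row(s).
- a row (cust_id=2): matches 3 b row(s) → 3 output row(s).
- a row (cust_id=5): matches 1 b row(s) → 1 output row(s).
- a row (cust_id=NULL): no match → kept, b columns NULL.
- a row (cust_id=4): matches 1 b row(s) → 1 output row(s).
- a row (cust_id=2): matches 3 b row(s) → 3 output row(s).
- a row (cust_id=1): matches 2 b row(s) → 2 output row(s).
- a row (cust_id=2): matches 3 b row(s) → 3 output row(s).

(1, Dave, 1, Dave); (1, Dave, 1, Vik); (1, Vik, 1, Dave); (1, Vik, 1, Vik); (2, Alice, 2, Alice); (2, Alice, 2, Carol); (2, Alice, 2, Mona); (2, Carol, 2, Alice); (2, Carol, 2, Carol); (2, Carol, 2, Mona); (2, Mona, 2, Alice); (2, Mona, 2, Carol); (2, Mona, 2, Mona); (4, Wendy, 4, Wendy); (5, Grace, 5, Grace); (7, Alice, 7, Alice); (NULL, Eve, NULL, NULL)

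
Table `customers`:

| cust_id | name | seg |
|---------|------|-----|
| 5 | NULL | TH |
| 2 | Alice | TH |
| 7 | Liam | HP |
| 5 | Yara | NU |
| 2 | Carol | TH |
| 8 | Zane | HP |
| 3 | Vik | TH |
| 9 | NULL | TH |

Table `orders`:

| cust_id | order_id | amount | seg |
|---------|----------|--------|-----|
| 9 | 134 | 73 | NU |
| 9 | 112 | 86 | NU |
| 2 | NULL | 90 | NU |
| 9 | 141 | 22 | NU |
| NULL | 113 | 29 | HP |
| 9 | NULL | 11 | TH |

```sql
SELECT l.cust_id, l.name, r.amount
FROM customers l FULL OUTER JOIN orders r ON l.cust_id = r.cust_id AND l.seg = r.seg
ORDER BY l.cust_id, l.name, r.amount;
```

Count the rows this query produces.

13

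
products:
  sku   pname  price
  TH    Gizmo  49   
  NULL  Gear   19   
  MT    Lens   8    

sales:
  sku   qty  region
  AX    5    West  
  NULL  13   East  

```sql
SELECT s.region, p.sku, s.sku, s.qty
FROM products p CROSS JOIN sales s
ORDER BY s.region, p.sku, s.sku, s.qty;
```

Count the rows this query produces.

6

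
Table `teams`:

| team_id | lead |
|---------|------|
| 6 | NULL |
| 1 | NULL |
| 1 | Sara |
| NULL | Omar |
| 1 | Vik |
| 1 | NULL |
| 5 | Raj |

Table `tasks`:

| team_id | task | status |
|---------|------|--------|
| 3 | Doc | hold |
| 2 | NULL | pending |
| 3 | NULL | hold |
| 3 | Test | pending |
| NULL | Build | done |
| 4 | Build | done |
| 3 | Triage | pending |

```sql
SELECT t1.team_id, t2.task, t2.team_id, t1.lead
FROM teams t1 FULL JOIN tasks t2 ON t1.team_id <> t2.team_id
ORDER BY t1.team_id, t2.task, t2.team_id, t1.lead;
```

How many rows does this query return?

FULL OUTER JOIN keeps every row from both sides; unmatched rows get NULL for the other side's columns.
Matching on t1.team_id <> t2.team_id. A NULL in a compared column never satisfies the condition.
- t1 (team_id=6) pairs with 6 row(s) of t2.
- t1 (team_id=1) pairs with 6 row(s) of t2.
- t1 (team_id=1) pairs with 6 row(s) of t2.
- t1 (team_id=NULL) has no partner → padded with NULL.
- t1 (team_id=1) pairs with 6 row(s) of t2.
- t1 (team_id=1) pairs with 6 row(s) of t2.
- t1 (team_id=5) pairs with 6 row(s) of t2.
- 1 row(s) from t2 found no t1 partner → padded with NULL.
Total: 36 matched + 2 padded = 38 rows.

38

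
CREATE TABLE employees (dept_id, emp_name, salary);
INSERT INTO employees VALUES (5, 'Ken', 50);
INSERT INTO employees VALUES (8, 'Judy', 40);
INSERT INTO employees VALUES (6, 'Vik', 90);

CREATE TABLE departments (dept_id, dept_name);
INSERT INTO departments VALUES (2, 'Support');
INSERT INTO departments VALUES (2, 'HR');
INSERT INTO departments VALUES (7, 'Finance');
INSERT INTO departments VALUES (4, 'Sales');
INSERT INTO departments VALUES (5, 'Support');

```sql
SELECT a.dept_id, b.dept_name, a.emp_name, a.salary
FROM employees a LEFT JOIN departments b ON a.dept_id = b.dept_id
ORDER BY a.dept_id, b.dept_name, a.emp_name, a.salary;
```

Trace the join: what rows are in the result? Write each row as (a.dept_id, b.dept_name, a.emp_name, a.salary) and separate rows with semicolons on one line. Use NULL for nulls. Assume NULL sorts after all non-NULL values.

LEFT JOIN keeps every row from `employees`; unmatched rows get NULL for `departments`'s columns.
Matching on a.dept_id = b.dept_id.
- a[0] dept_id=5 → 1 match(es) in b → 1 row(s).
- a[1] dept_id=8 → no match; kept with NULLs on the b side.
- a[2] dept_id=6 → no match; kept with NULLs on the b side.
After projecting and ordering:
a.dept_id | b.dept_name | a.emp_name | a.salary
5 | Support | Ken | 50
6 | NULL | Vik | 90
8 | NULL | Judy | 40

(5, Support, Ken, 50); (6, NULL, Vik, 90); (8, NULL, Judy, 40)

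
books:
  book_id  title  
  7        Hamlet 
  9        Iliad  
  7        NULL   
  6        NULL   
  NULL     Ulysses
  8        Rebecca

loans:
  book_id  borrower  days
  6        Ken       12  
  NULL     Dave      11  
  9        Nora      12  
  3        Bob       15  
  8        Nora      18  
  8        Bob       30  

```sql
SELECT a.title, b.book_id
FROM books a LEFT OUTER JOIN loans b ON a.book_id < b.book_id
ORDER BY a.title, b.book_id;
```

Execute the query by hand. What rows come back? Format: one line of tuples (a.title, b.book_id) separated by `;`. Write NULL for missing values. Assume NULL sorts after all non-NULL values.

LEFT JOIN keeps every row from `books`; unmatched rows get NULL for `loans`'s columns.
Matching on a.book_id < b.book_id. A NULL in a compared column never satisfies the condition.
Matched pairs: 10; unmatched a rows kept: 2.

(Hamlet, 8); (Hamlet, 8); (Hamlet, 9); (Iliad, NULL); (Rebecca, 9); (Ulysses, NULL); (NULL, 8); (NULL, 8); (NULL, 8); (NULL, 8); (NULL, 9); (NULL, 9)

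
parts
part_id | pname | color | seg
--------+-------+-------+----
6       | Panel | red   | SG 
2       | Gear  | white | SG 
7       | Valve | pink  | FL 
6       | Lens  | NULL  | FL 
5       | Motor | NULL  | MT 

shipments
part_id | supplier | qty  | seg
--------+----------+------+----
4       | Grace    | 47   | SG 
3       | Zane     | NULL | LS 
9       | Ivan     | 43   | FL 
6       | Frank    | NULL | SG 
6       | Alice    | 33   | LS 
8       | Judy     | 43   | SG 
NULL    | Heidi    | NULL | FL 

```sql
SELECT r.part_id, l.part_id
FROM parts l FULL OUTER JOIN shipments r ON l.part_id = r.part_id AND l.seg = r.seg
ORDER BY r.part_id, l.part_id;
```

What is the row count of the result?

11

FULL OUTER JOIN keeps every row from both sides; unmatched rows get NULL for the other side's columns.
Matching on l.part_id = r.part_id AND l.seg = r.seg. A NULL in a compared column never satisfies the condition.
- part_id=6, seg=SG: 1 matching r row(s), so 1 row(s) emitted.
- part_id=2, seg=SG: no r row matches, row kept with r columns NULL.
- part_id=7, seg=FL: no r row matches, row kept with r columns NULL.
- part_id=6, seg=FL: no r row matches, row kept with r columns NULL.
- part_id=5, seg=MT: no r row matches, row kept with r columns NULL.
- 6 r row(s) had no l match → kept, l columns NULL.
Total: 1 matched + 10 padded = 11 rows.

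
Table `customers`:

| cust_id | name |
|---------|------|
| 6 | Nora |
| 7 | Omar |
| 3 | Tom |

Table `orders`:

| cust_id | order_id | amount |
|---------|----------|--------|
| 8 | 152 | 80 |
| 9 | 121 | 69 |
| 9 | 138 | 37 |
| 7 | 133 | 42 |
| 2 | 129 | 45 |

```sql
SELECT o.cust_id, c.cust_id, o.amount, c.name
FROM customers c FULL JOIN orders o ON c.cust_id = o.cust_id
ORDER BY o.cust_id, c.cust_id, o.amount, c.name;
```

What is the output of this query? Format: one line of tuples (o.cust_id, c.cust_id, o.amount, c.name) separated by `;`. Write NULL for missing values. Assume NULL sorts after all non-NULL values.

FULL OUTER JOIN keeps every row from both sides; unmatched rows get NULL for the other side's columns.
Matching on c.cust_id = o.cust_id.
- cust_id=6: no o row matches, row kept with o columns NULL.
- cust_id=7: 1 matching o row(s), so 1 row(s) emitted.
- cust_id=3: no o row matches, row kept with o columns NULL.
- plus 4 unmatched o row(s), each kept with NULL c columns.
After projecting and ordering:
o.cust_id | c.cust_id | o.amount | c.name
2 | NULL | 45 | NULL
7 | 7 | 42 | Omar
8 | NULL | 80 | NULL
9 | NULL | 37 | NULL
9 | NULL | 69 | NULL
NULL | 3 | NULL | Tom
NULL | 6 | NULL | Nora

(2, NULL, 45, NULL); (7, 7, 42, Omar); (8, NULL, 80, NULL); (9, NULL, 37, NULL); (9, NULL, 69, NULL); (NULL, 3, NULL, Tom); (NULL, 6, NULL, Nora)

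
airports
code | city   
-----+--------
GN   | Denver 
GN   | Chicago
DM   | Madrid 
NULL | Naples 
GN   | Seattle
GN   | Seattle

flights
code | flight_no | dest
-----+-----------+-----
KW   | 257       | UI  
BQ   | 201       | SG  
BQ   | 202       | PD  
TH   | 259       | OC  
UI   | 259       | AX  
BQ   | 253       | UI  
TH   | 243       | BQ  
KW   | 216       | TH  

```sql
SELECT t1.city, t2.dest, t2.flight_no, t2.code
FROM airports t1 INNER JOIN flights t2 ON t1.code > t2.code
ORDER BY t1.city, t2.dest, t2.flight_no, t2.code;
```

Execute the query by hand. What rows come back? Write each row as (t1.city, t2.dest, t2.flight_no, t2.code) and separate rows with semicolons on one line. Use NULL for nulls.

(Chicago, PD, 202, BQ); (Chicago, SG, 201, BQ); (Chicago, UI, 253, BQ); (Denver, PD, 202, BQ); (Denver, SG, 201, BQ); (Denver, UI, 253, BQ); (Madrid, PD, 202, BQ); (Madrid, SG, 201, BQ); (Madrid, UI, 253, BQ); (Seattle, PD, 202, BQ); (Seattle, PD, 202, BQ); (Seattle, SG, 201, BQ); (Seattle, SG, 201, BQ); (Seattle, UI, 253, BQ); (Seattle, UI, 253, BQ)

INNER JOIN keeps only pairs where the ON condition holds.
Matching on t1.code > t2.code. A NULL in a compared column never satisfies the condition.
- t1 row (code=GN): matches 3 t2 row(s) → 3 output row(s).
- t1 row (code=GN): matches 3 t2 row(s) → 3 output row(s).
- t1 row (code=DM): matches 3 t2 row(s) → 3 output row(s).
- t1 row (code=NULL): no match → dropped.
- t1 row (code=GN): matches 3 t2 row(s) → 3 output row(s).
- t1 row (code=GN): matches 3 t2 row(s) → 3 output row(s).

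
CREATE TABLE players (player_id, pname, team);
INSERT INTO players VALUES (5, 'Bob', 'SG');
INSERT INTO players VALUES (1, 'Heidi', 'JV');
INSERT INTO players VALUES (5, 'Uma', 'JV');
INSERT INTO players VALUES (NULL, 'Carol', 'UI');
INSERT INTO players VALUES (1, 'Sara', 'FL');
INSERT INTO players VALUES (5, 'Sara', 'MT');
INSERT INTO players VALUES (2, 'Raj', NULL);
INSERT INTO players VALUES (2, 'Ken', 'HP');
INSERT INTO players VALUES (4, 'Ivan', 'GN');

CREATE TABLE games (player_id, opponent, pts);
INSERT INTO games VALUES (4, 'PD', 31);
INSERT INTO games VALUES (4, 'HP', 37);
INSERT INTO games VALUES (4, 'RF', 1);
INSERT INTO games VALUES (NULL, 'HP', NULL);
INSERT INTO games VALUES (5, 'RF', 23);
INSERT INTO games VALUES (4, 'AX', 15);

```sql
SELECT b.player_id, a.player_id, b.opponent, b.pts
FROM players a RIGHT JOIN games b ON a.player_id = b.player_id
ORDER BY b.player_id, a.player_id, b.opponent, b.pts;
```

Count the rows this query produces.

RIGHT JOIN keeps every row from `games`; unmatched rows get NULL for `players`'s columns.
Matching on a.player_id = b.player_id. A NULL in a compared column never satisfies the condition.
- a[0] player_id=5 → 1 match(es) in b → 1 row(s).
- a[1] player_id=1 → no match.
- a[2] player_id=5 → 1 match(es) in b → 1 row(s).
- a[3] player_id=NULL → no match.
- a[4] player_id=1 → no match.
- a[5] player_id=5 → 1 match(es) in b → 1 row(s).
- a[6] player_id=2 → no match.
- a[7] player_id=2 → no match.
- a[8] player_id=4 → 4 match(es) in b → 4 row(s).
- plus 1 unmatched b row(s), each kept with NULL a columns.
Total: 7 matched + 1 padded = 8 rows.

8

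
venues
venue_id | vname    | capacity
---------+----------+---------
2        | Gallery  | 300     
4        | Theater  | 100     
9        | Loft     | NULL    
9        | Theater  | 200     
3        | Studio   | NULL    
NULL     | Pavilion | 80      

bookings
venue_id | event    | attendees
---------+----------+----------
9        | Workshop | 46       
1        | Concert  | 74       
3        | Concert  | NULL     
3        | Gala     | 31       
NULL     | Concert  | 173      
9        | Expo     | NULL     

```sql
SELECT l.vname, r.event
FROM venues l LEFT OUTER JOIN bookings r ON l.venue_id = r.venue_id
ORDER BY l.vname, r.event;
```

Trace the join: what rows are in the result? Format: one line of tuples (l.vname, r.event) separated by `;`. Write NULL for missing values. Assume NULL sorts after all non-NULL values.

(Gallery, NULL); (Loft, Expo); (Loft, Workshop); (Pavilion, NULL); (Studio, Concert); (Studio, Gala); (Theater, Expo); (Theater, Workshop); (Theater, NULL)

LEFT JOIN keeps every row from `venues`; unmatched rows get NULL for `bookings`'s columns.
Matching on l.venue_id = r.venue_id. A NULL in a compared column never satisfies the condition.
- l row (venue_id=2): no match → kept, r columns NULL.
- l row (venue_id=4): no match → kept, r columns NULL.
- l row (venue_id=9): matches 2 r row(s) → 2 output row(s).
- l row (venue_id=9): matches 2 r row(s) → 2 output row(s).
- l row (venue_id=3): matches 2 r row(s) → 2 output row(s).
- l row (venue_id=NULL): no match → kept, r columns NULL.
After projecting and ordering:
l.vname | r.event
Gallery | NULL
Loft | Expo
Loft | Workshop
Pavilion | NULL
Studio | Concert
Studio | Gala
Theater | Expo
Theater | Workshop
Theater | NULL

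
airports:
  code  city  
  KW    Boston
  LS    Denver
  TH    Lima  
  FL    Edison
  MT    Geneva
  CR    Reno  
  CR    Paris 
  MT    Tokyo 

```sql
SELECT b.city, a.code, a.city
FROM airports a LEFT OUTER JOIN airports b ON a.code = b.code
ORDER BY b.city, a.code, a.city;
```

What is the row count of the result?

LEFT JOIN keeps every row from `airports a`; unmatched rows get NULL for `airports b`'s columns.
Matching on a.code = b.code.
- a[0] code=KW → 1 match(es) in b → 1 row(s).
- a[1] code=LS → 1 match(es) in b → 1 row(s).
- a[2] code=TH → 1 match(es) in b → 1 row(s).
- a[3] code=FL → 1 match(es) in b → 1 row(s).
- a[4] code=MT → 2 match(es) in b → 2 row(s).
- a[5] code=CR → 2 match(es) in b → 2 row(s).
- a[6] code=CR → 2 match(es) in b → 2 row(s).
- a[7] code=MT → 2 match(es) in b → 2 row(s).
Total: 12 rows.

12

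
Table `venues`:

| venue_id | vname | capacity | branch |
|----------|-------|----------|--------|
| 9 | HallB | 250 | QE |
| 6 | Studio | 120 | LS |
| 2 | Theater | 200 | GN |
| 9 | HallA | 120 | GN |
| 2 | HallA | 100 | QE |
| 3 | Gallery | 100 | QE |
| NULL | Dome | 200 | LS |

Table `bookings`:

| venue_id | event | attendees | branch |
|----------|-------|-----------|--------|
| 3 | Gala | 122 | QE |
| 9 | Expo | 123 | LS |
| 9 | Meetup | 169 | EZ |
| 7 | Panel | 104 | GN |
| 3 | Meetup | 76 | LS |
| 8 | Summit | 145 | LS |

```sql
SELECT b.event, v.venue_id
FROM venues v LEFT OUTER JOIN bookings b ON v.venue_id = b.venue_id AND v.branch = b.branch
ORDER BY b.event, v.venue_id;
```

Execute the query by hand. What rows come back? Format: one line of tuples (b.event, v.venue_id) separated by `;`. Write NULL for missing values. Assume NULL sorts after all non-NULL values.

(Gala, 3); (NULL, 2); (NULL, 2); (NULL, 6); (NULL, 9); (NULL, 9); (NULL, NULL)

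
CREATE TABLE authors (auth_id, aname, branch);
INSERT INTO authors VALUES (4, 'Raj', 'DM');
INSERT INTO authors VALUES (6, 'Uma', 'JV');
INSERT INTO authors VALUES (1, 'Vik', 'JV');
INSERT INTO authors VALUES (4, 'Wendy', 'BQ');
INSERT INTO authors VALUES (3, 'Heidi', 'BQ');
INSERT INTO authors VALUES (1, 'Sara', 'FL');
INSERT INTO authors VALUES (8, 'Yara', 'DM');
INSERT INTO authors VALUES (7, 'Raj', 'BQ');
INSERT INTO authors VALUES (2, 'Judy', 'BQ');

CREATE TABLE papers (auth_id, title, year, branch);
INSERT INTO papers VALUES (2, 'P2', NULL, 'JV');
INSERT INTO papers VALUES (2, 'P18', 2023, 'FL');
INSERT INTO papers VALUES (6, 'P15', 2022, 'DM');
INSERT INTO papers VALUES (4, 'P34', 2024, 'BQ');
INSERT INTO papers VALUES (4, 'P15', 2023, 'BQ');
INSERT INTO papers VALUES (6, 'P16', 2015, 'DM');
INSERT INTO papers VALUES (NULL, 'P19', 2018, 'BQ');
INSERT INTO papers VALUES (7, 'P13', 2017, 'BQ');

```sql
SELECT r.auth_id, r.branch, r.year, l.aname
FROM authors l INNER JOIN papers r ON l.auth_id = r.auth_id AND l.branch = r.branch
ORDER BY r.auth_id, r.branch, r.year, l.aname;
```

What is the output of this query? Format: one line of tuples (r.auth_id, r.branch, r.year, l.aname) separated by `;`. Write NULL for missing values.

INNER JOIN keeps only pairs where the ON condition holds.
Matching on l.auth_id = r.auth_id AND l.branch = r.branch. A NULL in a compared column never satisfies the condition.
- auth_id=4, branch=DM: no matching r row, dropped.
- auth_id=6, branch=JV: no matching r row, dropped.
- auth_id=1, branch=JV: no matching r row, dropped.
- auth_id=4, branch=BQ: 2 matching r row(s), so 2 row(s) emitted.
- auth_id=3, branch=BQ: no matching r row, dropped.
- auth_id=1, branch=FL: no matching r row, dropped.
- auth_id=8, branch=DM: no matching r row, dropped.
- auth_id=7, branch=BQ: 1 matching r row(s), so 1 row(s) emitted.
- auth_id=2, branch=BQ: no matching r row, dropped.
After projecting and ordering:
r.auth_id | r.branch | r.year | l.aname
4 | BQ | 2023 | Wendy
4 | BQ | 2024 | Wendy
7 | BQ | 2017 | Raj

(4, BQ, 2023, Wendy); (4, BQ, 2024, Wendy); (7, BQ, 2017, Raj)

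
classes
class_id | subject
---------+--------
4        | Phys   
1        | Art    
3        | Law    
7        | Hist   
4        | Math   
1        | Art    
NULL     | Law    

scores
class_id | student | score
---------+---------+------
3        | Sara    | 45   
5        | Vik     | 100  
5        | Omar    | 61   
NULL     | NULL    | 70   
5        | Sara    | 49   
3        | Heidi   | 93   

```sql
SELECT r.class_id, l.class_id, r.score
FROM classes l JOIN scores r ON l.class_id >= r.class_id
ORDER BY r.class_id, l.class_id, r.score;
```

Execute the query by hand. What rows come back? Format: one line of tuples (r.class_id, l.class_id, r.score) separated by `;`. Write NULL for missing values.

(3, 3, 45); (3, 3, 93); (3, 4, 45); (3, 4, 45); (3, 4, 93); (3, 4, 93); (3, 7, 45); (3, 7, 93); (5, 7, 49); (5, 7, 61); (5, 7, 100)

INNER JOIN keeps only pairs where the ON condition holds.
Matching on l.class_id >= r.class_id. A NULL in a compared column never satisfies the condition.
Matched pairs: 11.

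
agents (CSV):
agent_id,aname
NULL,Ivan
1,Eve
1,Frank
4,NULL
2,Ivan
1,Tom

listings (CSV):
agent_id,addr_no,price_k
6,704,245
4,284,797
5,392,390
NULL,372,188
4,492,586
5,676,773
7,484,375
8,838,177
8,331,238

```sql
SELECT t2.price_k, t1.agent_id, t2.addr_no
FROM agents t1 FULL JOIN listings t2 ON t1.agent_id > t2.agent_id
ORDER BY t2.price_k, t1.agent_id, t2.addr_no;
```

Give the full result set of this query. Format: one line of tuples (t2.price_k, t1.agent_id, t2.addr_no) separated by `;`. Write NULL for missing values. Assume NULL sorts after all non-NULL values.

FULL OUTER JOIN keeps every row from both sides; unmatched rows get NULL for the other side's columns.
Matching on t1.agent_id > t2.agent_id. A NULL in a compared column never satisfies the condition.
- t1 (agent_id=NULL) has no partner → padded with NULL.
- t1 (agent_id=1) has no partner → padded with NULL.
- t1 (agent_id=1) has no partner → padded with NULL.
- t1 (agent_id=4) has no partner → padded with NULL.
- t1 (agent_id=2) has no partner → padded with NULL.
- t1 (agent_id=1) has no partner → padded with NULL.
- 9 t2 row(s) had no t1 match → kept, t1 columns NULL.

(177, NULL, 838); (188, NULL, 372); (238, NULL, 331); (245, NULL, 704); (375, NULL, 484); (390, NULL, 392); (586, NULL, 492); (773, NULL, 676); (797, NULL, 284); (NULL, 1, NULL); (NULL, 1, NULL); (NULL, 1, NULL); (NULL, 2, NULL); (NULL, 4, NULL); (NULL, NULL, NULL)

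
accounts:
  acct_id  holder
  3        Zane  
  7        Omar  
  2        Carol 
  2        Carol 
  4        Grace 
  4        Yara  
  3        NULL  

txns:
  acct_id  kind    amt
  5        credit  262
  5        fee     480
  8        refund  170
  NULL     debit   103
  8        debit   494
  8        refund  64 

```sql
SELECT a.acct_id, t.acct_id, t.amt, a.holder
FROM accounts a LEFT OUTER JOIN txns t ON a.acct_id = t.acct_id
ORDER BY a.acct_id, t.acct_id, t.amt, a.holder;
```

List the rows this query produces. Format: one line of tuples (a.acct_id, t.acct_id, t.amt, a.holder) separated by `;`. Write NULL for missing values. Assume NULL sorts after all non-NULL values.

(2, NULL, NULL, Carol); (2, NULL, NULL, Carol); (3, NULL, NULL, Zane); (3, NULL, NULL, NULL); (4, NULL, NULL, Grace); (4, NULL, NULL, Yara); (7, NULL, NULL, Omar)

LEFT JOIN keeps every row from `accounts`; unmatched rows get NULL for `txns`'s columns.
Matching on a.acct_id = t.acct_id. A NULL in a compared column never satisfies the condition.
- acct_id=3: no t row matches, row kept with t columns NULL.
- acct_id=7: no t row matches, row kept with t columns NULL.
- acct_id=2: no t row matches, row kept with t columns NULL.
- acct_id=2: no t row matches, row kept with t columns NULL.
- acct_id=4: no t row matches, row kept with t columns NULL.
- acct_id=4: no t row matches, row kept with t columns NULL.
- acct_id=3: no t row matches, row kept with t columns NULL.
After projecting and ordering:
a.acct_id | t.acct_id | t.amt | a.holder
2 | NULL | NULL | Carol
2 | NULL | NULL | Carol
3 | NULL | NULL | Zane
3 | NULL | NULL | NULL
4 | NULL | NULL | Grace
4 | NULL | NULL | Yara
7 | NULL | NULL | Omar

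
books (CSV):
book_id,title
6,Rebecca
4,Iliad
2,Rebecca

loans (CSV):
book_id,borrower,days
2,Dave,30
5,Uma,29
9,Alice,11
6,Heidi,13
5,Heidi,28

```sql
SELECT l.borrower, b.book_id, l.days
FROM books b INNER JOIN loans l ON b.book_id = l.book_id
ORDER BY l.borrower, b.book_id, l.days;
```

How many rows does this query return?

INNER JOIN keeps only pairs where the ON condition holds.
Matching on b.book_id = l.book_id.
- b[0] book_id=6 → 1 match(es) in l → 1 row(s).
- b[1] book_id=4 → no match; dropped.
- b[2] book_id=2 → 1 match(es) in l → 1 row(s).
Total: 2 rows.

2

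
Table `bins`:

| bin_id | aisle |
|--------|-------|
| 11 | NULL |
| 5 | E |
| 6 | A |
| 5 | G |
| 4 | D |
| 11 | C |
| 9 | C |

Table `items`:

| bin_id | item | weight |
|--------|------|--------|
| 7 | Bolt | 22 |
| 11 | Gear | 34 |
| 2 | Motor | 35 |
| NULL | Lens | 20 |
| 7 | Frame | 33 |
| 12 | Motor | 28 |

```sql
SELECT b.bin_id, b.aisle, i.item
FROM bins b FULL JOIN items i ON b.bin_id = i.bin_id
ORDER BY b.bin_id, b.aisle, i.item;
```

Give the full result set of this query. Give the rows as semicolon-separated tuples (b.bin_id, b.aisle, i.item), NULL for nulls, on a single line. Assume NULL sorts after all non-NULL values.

(4, D, NULL); (5, E, NULL); (5, G, NULL); (6, A, NULL); (9, C, NULL); (11, C, Gear); (11, NULL, Gear); (NULL, NULL, Bolt); (NULL, NULL, Frame); (NULL, NULL, Lens); (NULL, NULL, Motor); (NULL, NULL, Motor)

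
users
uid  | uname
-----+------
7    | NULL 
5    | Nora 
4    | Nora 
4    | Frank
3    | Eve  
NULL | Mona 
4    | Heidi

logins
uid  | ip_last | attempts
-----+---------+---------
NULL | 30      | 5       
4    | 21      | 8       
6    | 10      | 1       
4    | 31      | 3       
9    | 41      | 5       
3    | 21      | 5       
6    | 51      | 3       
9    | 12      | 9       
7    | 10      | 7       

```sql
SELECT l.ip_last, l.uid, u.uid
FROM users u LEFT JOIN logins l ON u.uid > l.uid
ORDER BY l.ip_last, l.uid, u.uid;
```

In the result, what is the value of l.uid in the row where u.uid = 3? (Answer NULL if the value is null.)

LEFT JOIN keeps every row from `users`; unmatched rows get NULL for `logins`'s columns.
Matching on u.uid > l.uid. A NULL in a compared column never satisfies the condition.
- u[0] uid=7 → 5 match(es) in l → 5 row(s).
- u[1] uid=5 → 3 match(es) in l → 3 row(s).
- u[2] uid=4 → 1 match(es) in l → 1 row(s).
- u[3] uid=4 → 1 match(es) in l → 1 row(s).
- u[4] uid=3 → no match; kept with NULLs on the l side.
- u[5] uid=NULL → no match; kept with NULLs on the l side.
- u[6] uid=4 → 1 match(es) in l → 1 row(s).

NULL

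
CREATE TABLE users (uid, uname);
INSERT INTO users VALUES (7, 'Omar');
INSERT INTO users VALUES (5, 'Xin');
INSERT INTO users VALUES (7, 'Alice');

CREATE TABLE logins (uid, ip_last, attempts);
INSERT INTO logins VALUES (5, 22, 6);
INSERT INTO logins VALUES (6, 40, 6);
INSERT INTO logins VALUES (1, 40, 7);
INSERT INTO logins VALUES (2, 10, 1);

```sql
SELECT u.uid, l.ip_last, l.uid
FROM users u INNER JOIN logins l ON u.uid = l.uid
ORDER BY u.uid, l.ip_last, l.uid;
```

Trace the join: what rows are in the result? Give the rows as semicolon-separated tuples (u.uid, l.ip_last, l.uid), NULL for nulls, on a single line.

INNER JOIN keeps only pairs where the ON condition holds.
Matching on u.uid = l.uid.
Matched pairs: 1.

(5, 22, 5)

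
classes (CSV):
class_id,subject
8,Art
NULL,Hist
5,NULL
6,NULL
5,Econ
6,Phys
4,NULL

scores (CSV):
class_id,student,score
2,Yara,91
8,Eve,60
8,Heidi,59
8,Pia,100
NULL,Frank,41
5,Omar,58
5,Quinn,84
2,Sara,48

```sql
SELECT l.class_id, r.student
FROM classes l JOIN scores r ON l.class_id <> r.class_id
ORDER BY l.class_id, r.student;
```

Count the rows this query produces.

35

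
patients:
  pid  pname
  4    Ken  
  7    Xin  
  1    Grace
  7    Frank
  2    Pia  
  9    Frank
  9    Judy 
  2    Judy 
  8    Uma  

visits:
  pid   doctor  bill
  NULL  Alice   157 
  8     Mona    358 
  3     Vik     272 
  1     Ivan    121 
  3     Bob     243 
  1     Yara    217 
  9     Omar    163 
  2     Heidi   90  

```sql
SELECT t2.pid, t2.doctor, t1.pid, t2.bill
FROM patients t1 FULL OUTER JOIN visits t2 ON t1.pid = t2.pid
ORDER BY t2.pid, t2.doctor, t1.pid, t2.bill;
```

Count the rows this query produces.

13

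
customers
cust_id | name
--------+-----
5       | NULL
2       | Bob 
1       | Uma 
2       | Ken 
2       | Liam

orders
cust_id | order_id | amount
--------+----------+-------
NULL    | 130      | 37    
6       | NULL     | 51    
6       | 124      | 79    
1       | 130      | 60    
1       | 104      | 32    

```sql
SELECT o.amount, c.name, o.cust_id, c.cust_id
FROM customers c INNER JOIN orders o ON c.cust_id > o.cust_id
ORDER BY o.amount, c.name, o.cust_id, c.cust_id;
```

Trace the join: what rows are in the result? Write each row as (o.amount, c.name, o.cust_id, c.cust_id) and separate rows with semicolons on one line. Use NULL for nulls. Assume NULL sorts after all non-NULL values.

(32, Bob, 1, 2); (32, Ken, 1, 2); (32, Liam, 1, 2); (32, NULL, 1, 5); (60, Bob, 1, 2); (60, Ken, 1, 2); (60, Liam, 1, 2); (60, NULL, 1, 5)

INNER JOIN keeps only pairs where the ON condition holds.
Matching on c.cust_id > o.cust_id. A NULL in a compared column never satisfies the condition.
Matched pairs: 8.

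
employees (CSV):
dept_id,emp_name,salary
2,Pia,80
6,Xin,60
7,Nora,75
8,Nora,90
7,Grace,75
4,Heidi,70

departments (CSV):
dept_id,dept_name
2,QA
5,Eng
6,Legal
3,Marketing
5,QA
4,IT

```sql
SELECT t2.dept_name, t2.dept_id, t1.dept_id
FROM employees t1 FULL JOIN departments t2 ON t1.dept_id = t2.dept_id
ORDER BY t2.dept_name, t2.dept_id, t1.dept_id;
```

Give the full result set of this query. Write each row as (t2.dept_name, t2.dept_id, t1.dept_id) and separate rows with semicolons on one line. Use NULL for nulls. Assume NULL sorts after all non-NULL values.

FULL OUTER JOIN keeps every row from both sides; unmatched rows get NULL for the other side's columns.
Matching on t1.dept_id = t2.dept_id.
Matched pairs: 3; unmatched t1 rows kept: 3; unmatched t2 rows kept: 3.

(Eng, 5, NULL); (IT, 4, 4); (Legal, 6, 6); (Marketing, 3, NULL); (QA, 2, 2); (QA, 5, NULL); (NULL, NULL, 7); (NULL, NULL, 7); (NULL, NULL, 8)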